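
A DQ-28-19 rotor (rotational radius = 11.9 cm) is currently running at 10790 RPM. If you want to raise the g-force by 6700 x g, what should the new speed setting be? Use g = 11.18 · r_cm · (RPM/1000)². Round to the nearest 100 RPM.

N₂ ≈ 12900 RPM

Current RCF = 11.18 × 11.9 × (10.79)² = 11.18 × 11.9 × 116.4241 ≈ 15,489.3 × g
Target RCF = 15,489.3 + 6,700 = 22,189.3 × g
(N/1000)² = 22,189.3 / 133.042 = 166.7842
N = 1000 × √166.7842 ≈ 12,914.5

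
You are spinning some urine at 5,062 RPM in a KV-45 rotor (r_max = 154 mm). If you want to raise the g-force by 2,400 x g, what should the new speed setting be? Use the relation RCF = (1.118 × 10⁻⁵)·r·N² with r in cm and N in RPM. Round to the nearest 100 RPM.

6300 RPM

r = 154 mm = 15.4 cm
Current RCF = 1.118 × 10⁻⁵ × 15.4 × (5062)² = 1.118 × 10⁻⁵ × 15.4 × 25,623,844 ≈ 4,411.7 × g
Target RCF = 4,411.7 + 2,400 = 6,811.7 × g
N² = 6,811.7 / (17.2172 × 10⁻⁵) = 39,563,344
N ≈ √39,563,344 ≈ 6,289.9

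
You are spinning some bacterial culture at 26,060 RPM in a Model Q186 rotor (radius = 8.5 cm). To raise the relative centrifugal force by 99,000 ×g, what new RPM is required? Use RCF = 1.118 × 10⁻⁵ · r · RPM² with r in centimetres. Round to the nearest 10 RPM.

N₂ ≈ 41480 RPM

Current RCF = 1.118 × 10⁻⁵ × 8.5 × (26060)² = 1.118 × 10⁻⁵ × 8.5 × 679,123,600 ≈ 64,537.1 × g
Target RCF = 64,537.1 + 99,000 = 163,537.1 × g
N² = 163,537.1 / (9.503 × 10⁻⁵) = 1,720,899,716
N ≈ √1,720,899,716 ≈ 41,483.7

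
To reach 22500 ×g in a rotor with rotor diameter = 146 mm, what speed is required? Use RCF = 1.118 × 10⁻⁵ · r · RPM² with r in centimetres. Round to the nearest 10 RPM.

16600 RPM

r = 146 mm / 2 = 73 mm = 7.3 cm
RCF = 1.118 × 10⁻⁵ × r × N²
22,500 = 1.118 × 10⁻⁵ × 7.3 × N²
N² = 22,500 / (8.1614 × 10⁻⁵) = 275,687,995
N ≈ √275,687,995 ≈ 16,603.9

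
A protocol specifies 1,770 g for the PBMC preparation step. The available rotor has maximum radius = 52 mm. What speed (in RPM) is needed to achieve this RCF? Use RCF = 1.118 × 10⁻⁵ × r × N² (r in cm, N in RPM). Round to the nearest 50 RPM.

r = 52 mm = 5.2 cm
1,770 = 1.118 × 10⁻⁵ × 5.2 × N²
N² = 1,770 / (5.8136 × 10⁻⁵) = 30,445,851
N ≈ √30,445,851 ≈ 5,517.8

5500 RPM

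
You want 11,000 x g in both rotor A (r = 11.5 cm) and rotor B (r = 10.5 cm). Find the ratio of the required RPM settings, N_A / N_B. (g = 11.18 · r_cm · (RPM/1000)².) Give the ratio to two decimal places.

0.96

At fixed RCF, N ∝ 1/√r, so N_A/N_B = √(r_B/r_A) = √(10.5/11.5) = √0.913043 = 0.9555.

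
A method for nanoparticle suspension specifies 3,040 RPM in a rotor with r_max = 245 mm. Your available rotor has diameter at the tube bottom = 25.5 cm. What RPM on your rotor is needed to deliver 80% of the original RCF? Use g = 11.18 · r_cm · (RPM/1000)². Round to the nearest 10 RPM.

3770 RPM

Original rotor: r = 245 mm = 24.5 cm
RCF_original = 11.18 × 24.5 × (3.04)² = 11.18 × 24.5 × 9.2416 ≈ 2,531.4 × g
Target RCF = 0.8 × 2,531.4 ≈ 2,025.1 × g
Your rotor: r = 25.5 / 2 = 12.75 cm
2,025.1 = 11.18 × 12.75 × (N/1000)²
(N/1000)² = 2,025.1 / 142.545 = 14.20674
N = 1000 × √14.20674 ≈ 3,769.2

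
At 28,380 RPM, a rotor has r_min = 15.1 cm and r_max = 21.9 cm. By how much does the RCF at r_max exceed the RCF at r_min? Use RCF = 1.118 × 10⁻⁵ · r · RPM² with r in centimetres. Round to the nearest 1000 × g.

ΔRCF = 1.118 × 10⁻⁵ × (r_max − r_min) × N² = 1.118 × 10⁻⁵ × 6.8 × 805,424,400 ≈ 61,231.6

ΔRCF ≈ 61000 g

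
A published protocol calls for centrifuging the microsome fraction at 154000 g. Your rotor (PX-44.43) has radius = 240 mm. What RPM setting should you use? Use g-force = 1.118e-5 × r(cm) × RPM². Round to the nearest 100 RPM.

r = 240 mm = 24.0 cm
RCF = 1.118 × 10⁻⁵ × r × N²
154,000 = 1.118 × 10⁻⁵ × 24 × N²
N² = 154,000 / (26.832 × 10⁻⁵) = 573,941,562
N ≈ √573,941,562 ≈ 23,957.1

≈ 24000 RPM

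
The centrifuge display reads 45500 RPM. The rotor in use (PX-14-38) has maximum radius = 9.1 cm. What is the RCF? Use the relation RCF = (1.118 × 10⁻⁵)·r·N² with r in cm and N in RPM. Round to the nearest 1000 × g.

RCF ≈ 211000 x g

RCF = 1.118 × 10⁻⁵ × 9.1 × (45500)² = 1.118 × 10⁻⁵ × 9.1 × 2,070,250,000 ≈ 210,623.1 × g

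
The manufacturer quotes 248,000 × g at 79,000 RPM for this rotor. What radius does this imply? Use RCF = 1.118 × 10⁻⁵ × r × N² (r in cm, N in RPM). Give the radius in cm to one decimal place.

RCF = 1.118 × 10⁻⁵ × r × N²
248000 = 1.118 × 10⁻⁵ × r × (79000)²
r = 248000 / (1.118 × 10⁻⁵ × 6,241,000,000) = 248000 / 69774.38 ≈ 3.554 cm

≈ 3.6 cm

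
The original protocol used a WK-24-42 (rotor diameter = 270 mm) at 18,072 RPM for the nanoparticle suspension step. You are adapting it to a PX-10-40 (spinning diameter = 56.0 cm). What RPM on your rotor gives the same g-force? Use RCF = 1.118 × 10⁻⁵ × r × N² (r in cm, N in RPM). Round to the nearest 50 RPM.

12550 RPM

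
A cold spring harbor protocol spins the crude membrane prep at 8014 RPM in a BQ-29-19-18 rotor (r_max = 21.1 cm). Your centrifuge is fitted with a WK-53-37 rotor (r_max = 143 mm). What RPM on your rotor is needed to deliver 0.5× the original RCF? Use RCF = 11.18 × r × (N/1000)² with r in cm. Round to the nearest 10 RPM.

RCF_original = 11.18 × 21.1 × (8.014)² = 11.18 × 21.1 × 64.224196 ≈ 15,150.4 × g
Target RCF = 0.5 × 15,150.4 ≈ 7,575.2 × g
Your rotor: r = 143 mm = 14.3 cm
7,575.2 = 11.18 × 14.3 × (N/1000)²
(N/1000)² = 7,575.2 / 159.874 = 47.38231
N = 1000 × √47.38231 ≈ 6,883.5

≈ 6880 RPM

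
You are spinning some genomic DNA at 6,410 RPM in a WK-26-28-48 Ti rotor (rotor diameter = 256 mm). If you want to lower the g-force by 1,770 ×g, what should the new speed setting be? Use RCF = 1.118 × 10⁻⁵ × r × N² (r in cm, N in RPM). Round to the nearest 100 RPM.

5400 RPM

r = 256 mm / 2 = 128 mm = 12.8 cm
Current RCF = 1.118 × 10⁻⁵ × 12.8 × (6410)² = 1.118 × 10⁻⁵ × 12.8 × 41,088,100 ≈ 5,879.9 × g
Target RCF = 5,879.9 − 1,770 = 4,109.9 × g
N² = 4,109.9 / (14.3104 × 10⁻⁵) = 28,719,672
N ≈ √28,719,672 ≈ 5,359.1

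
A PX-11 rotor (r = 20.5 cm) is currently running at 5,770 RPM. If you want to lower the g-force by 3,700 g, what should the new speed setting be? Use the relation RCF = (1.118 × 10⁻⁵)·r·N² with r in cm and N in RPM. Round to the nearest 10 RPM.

N₂ ≈ 4140 RPM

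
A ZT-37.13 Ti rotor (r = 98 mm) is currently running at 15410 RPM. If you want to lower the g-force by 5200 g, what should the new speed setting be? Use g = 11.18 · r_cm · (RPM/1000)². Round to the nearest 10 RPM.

r = 98 mm = 9.8 cm
Current RCF = 11.18 × 9.8 × (15.41)² = 11.18 × 9.8 × 237.4681 ≈ 26,018 × g
Target RCF = 26,018 − 5,200 = 20,818 × g
(N/1000)² = 20,818 / 109.564 = 190.0077
N = 1000 × √190.0077 ≈ 13,784.3

N₂ ≈ 13780 RPM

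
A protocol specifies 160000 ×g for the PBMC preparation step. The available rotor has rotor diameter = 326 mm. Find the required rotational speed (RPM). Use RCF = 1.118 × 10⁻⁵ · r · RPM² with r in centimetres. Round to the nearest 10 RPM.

r = 326 mm / 2 = 163 mm = 16.3 cm
RCF = 1.118 × 10⁻⁵ × r × N²
160,000 = 1.118 × 10⁻⁵ × 16.3 × N²
N² = 160,000 / (18.2234 × 10⁻⁵) = 877,992,032
N ≈ √877,992,032 ≈ 29,630.9

≈ 29630 RPM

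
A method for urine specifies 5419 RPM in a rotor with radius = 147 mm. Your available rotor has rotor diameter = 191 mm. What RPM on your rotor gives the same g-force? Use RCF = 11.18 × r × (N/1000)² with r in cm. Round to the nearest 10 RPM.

Original rotor: r = 147 mm = 14.7 cm
RCF = 11.18 × r × (N/1000)²
RCF_original = 11.18 × 14.7 × (5.419)² = 11.18 × 14.7 × 29.365561 ≈ 4,826.1 × g
Your rotor: r = 191 mm / 2 = 95.5 mm = 9.55 cm
4,826.1 = 11.18 × 9.55 × (N/1000)²
(N/1000)² = 4,826.1 / 106.769 = 45.20132
N = 1000 × √45.20132 ≈ 6,723.2

≈ 6720 RPM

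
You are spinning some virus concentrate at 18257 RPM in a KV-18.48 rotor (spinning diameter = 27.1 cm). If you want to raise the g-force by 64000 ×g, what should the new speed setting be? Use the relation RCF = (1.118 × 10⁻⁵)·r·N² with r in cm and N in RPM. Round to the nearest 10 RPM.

r = 27.1 / 2 = 13.55 cm
Current RCF = 1.118 × 10⁻⁵ × 13.55 × (18257)² = 1.118 × 10⁻⁵ × 13.55 × 333,318,049 ≈ 50,494 × g
Target RCF = 50,494 + 64,000 = 114,494 × g
N² = 114,494 / (15.1489 × 10⁻⁵) = 755,790,850
N ≈ √755,790,850 ≈ 27,491.7

≈ 27490 RPM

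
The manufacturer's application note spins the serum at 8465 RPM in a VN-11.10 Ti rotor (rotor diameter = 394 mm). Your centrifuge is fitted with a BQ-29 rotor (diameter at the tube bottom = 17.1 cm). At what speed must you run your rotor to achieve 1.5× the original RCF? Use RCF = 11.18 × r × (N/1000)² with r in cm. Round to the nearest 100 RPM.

Original rotor: r = 394 mm / 2 = 197 mm = 19.7 cm
RCF_original = 11.18 × 19.7 × (8.465)² = 11.18 × 19.7 × 71.656225 ≈ 15,782 × g
Target RCF = 1.5 × 15,782 ≈ 23,673 × g
Your rotor: r = 17.1 / 2 = 8.55 cm
23,673 = 11.18 × 8.55 × (N/1000)²
(N/1000)² = 23,673 / 95.589 = 247.654
N = 1000 × √247.654 ≈ 15,737.0

≈ 15700 RPM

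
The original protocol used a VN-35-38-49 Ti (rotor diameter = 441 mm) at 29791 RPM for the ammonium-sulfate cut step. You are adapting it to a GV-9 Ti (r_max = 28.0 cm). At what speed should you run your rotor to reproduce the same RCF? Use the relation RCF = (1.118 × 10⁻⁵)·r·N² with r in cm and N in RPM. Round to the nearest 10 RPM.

≈ 26440 RPM

Original rotor: r = 441 mm / 2 = 220.5 mm = 22.05 cm
RCF = 1.118 × 10⁻⁵ × r × N²
RCF_original = 1.118 × 10⁻⁵ × 22.05 × (29791)² = 1.118 × 10⁻⁵ × 22.05 × 887,503,681 ≈ 218,786.5 × g
218,786.5 = 1.118 × 10⁻⁵ × 28 × N²
N² = 218,786.5 / (31.304 × 10⁻⁵) = 698,909,085
N ≈ √698,909,085 ≈ 26,436.9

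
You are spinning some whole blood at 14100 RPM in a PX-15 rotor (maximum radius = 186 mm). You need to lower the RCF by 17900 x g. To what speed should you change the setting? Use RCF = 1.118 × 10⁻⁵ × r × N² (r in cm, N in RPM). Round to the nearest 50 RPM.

r = 186 mm = 18.6 cm
Current RCF = 1.118 × 10⁻⁵ × 18.6 × (14100)² = 1.118 × 10⁻⁵ × 18.6 × 198,810,000 ≈ 41,342.1 × g
Target RCF = 41,342.1 − 17,900 = 23,442.1 × g
N² = 23,442.1 / (20.7948 × 10⁻⁵) = 112,730,586
N ≈ √112,730,586 ≈ 10,617.5

≈ 10600 RPM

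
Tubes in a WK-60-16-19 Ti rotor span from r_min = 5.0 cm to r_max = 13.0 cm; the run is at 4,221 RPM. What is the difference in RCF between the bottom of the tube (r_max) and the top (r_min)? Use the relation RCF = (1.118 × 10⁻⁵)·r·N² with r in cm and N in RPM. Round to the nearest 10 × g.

1590 g

ΔRCF = 1.118 × 10⁻⁵ × (r_max − r_min) × N² = 1.118 × 10⁻⁵ × 8.0 × 17,816,841 ≈ 1,593.5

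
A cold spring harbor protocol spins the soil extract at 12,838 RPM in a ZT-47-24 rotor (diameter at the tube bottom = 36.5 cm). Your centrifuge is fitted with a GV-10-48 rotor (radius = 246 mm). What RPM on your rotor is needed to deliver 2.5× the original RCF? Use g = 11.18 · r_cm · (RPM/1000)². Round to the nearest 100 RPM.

17500 RPM

Original rotor: r = 36.5 / 2 = 18.25 cm
RCF = 11.18 × r × (N/1000)²
RCF_original = 11.18 × 18.25 × (12.838)² = 11.18 × 18.25 × 164.814244 ≈ 33,627.9 × g
Target RCF = 2.5 × 33,627.9 ≈ 84,069.8 × g
Your rotor: r = 246 mm = 24.6 cm
84,069.8 = 11.18 × 24.6 × (N/1000)²
(N/1000)² = 84,069.8 / 275.028 = 305.6772
N = 1000 × √305.6772 ≈ 17,483.6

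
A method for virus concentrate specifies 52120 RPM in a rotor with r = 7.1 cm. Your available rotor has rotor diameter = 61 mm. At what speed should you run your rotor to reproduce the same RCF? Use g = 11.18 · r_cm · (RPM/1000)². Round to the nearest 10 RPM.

RCF = 11.18 × r × (N/1000)²
RCF_original = 11.18 × 7.1 × (52.12)² = 11.18 × 7.1 × 2,716.4944 ≈ 215,629.9 × g
Your rotor: r = 61 mm / 2 = 30.5 mm = 3.05 cm
215,629.9 = 11.18 × 3.05 × (N/1000)²
(N/1000)² = 215,629.9 / 34.099 = 6323.643
N = 1000 × √6323.643 ≈ 79,521.3

≈ 79520 RPM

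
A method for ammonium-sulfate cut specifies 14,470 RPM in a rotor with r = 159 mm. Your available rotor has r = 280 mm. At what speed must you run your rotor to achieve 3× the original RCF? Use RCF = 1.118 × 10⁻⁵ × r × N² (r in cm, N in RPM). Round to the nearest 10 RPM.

Original rotor: r = 159 mm = 15.9 cm
RCF_original = 1.118 × 10⁻⁵ × 15.9 × (14470)² = 1.118 × 10⁻⁵ × 15.9 × 209,380,900 ≈ 37,220 × g
Target RCF = 3 × 37,220 ≈ 111,660 × g
Your rotor: r = 280 mm = 28.0 cm
111,660 = 1.118 × 10⁻⁵ × 28 × N²
N² = 111,660 / (31.304 × 10⁻⁵) = 356,695,630
N ≈ √356,695,630 ≈ 18,886.4

18890 RPM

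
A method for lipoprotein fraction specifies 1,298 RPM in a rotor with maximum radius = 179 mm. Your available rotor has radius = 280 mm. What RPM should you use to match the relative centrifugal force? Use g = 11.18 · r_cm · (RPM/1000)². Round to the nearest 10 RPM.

Original rotor: r = 179 mm = 17.9 cm
RCF_original = 11.18 × 17.9 × (1.298)² = 11.18 × 17.9 × 1.684804 ≈ 337.2 × g
Your rotor: r = 280 mm = 28.0 cm
337.2 = 11.18 × 28 × (N/1000)²
(N/1000)² = 337.2 / 313.04 = 1.077179
N = 1000 × √1.077179 ≈ 1,037.9

1040 RPM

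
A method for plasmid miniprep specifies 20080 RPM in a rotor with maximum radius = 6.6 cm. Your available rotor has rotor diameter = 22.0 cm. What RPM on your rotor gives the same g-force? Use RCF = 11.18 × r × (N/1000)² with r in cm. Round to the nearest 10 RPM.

RCF = 11.18 × r × (N/1000)²
RCF_original = 11.18 × 6.6 × (20.08)² = 11.18 × 6.6 × 403.2064 ≈ 29,751.8 × g
Your rotor: r = 22.0 / 2 = 11 cm
29,751.8 = 11.18 × 11 × (N/1000)²
(N/1000)² = 29,751.8 / 122.98 = 241.9239
N = 1000 × √241.9239 ≈ 15,553.9

15550 RPM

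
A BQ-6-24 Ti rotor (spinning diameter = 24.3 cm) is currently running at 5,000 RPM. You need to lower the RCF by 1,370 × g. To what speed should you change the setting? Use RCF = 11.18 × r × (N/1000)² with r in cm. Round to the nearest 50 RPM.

r = 24.3 / 2 = 12.15 cm
Current RCF = 11.18 × 12.15 × (5)² = 11.18 × 12.15 × 25 ≈ 3,395.9 × g
Target RCF = 3,395.9 − 1,370 = 2,025.9 × g
(N/1000)² = 2,025.9 / 135.837 = 14.9142
N = 1000 × √14.9142 ≈ 3,861.9

3850 RPM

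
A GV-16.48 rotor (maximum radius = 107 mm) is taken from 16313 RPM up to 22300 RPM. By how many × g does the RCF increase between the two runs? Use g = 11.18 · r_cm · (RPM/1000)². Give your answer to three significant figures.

r = 107 mm = 10.7 cm
RCF₁ = 11.18 × 10.7 × (16.313)² = 11.18 × 10.7 × 266.113969 ≈ 31,834.1 × g
RCF₂ = 11.18 × 10.7 × (22.3)² = 11.18 × 10.7 × 497.29 ≈ 59,488.8 × g
Increase = 59,488.8 − 31,834.1 = 27,654.7

27700 × g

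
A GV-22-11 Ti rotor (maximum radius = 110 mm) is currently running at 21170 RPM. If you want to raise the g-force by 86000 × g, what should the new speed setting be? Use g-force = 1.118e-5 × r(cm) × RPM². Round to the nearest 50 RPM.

r = 110 mm = 11.0 cm
Current RCF = 1.118 × 10⁻⁵ × 11 × (21170)² = 1.118 × 10⁻⁵ × 11 × 448,168,900 ≈ 55,115.8 × g
Target RCF = 55,115.8 + 86,000 = 141,115.8 × g
N² = 141,115.8 / (12.298 × 10⁻⁵) = 1,147,469,507
N ≈ √1,147,469,507 ≈ 33,874.3

N₂ ≈ 33850 RPM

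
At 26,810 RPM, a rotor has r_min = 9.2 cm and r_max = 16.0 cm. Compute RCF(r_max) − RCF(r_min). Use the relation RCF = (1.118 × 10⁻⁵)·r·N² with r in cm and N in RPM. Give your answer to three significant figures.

54600 × g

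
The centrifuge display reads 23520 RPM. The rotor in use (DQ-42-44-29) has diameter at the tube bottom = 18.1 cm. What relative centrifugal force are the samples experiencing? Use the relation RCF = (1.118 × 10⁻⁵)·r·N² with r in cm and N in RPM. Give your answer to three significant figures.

RCF ≈ 56000 g

r = 18.1 / 2 = 9.05 cm
RCF = 1.118 × 10⁻⁵ × 9.05 × (23520)² = 1.118 × 10⁻⁵ × 9.05 × 553,190,400 ≈ 55,971.3 × g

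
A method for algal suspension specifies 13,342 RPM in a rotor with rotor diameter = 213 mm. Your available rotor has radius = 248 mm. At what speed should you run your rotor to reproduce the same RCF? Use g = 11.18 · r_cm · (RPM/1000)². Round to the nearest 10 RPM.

8740 RPM

Original rotor: r = 213 mm / 2 = 106.5 mm = 10.65 cm
RCF_original = 11.18 × 10.65 × (13.342)² = 11.18 × 10.65 × 178.008964 ≈ 21,195 × g
Your rotor: r = 248 mm = 24.8 cm
21,195 = 11.18 × 24.8 × (N/1000)²
(N/1000)² = 21,195 / 277.264 = 76.44339
N = 1000 × √76.44339 ≈ 8,743.2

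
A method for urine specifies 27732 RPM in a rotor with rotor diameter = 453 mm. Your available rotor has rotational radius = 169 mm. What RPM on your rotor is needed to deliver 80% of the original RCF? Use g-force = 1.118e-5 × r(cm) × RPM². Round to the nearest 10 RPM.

28720 RPM

Original rotor: r = 453 mm / 2 = 226.5 mm = 22.65 cm
RCF_original = 1.118 × 10⁻⁵ × 22.65 × (27732)² = 1.118 × 10⁻⁵ × 22.65 × 769,063,824 ≈ 194,747.7 × g
Target RCF = 0.8 × 194,747.7 ≈ 155,798.2 × g
Your rotor: r = 169 mm = 16.9 cm
155,798.2 = 1.118 × 10⁻⁵ × 16.9 × N²
N² = 155,798.2 / (18.8942 × 10⁻⁵) = 824,582,147
N ≈ √824,582,147 ≈ 28,715.5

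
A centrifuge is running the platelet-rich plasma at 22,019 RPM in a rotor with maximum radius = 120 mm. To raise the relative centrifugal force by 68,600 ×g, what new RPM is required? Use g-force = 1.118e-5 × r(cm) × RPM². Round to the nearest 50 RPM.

≈ 31550 RPM

r = 120 mm = 12.0 cm
Current RCF = 1.118 × 10⁻⁵ × 12 × (22019)² = 1.118 × 10⁻⁵ × 12 × 484,836,361 ≈ 65,045.6 × g
Target RCF = 65,045.6 + 68,600 = 133,645.6 × g
N² = 133,645.6 / (13.416 × 10⁻⁵) = 996,165,772
N ≈ √996,165,772 ≈ 31,562.1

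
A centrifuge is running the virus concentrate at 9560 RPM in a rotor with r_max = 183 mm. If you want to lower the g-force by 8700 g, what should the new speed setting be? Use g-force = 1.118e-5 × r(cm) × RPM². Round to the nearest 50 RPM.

r = 183 mm = 18.3 cm
Current RCF = 1.118 × 10⁻⁵ × 18.3 × (9560)² = 1.118 × 10⁻⁵ × 18.3 × 91,393,600 ≈ 18,698.6 × g
Target RCF = 18,698.6 − 8,700 = 9,998.6 × g
N² = 9,998.6 / (20.4594 × 10⁻⁵) = 48,870,446
N ≈ √48,870,446 ≈ 6,990.7

≈ 7000 RPM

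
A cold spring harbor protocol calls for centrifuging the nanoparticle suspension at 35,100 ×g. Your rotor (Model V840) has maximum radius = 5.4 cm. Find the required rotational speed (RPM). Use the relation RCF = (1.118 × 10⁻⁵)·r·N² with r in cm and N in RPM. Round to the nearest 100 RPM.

24100 RPM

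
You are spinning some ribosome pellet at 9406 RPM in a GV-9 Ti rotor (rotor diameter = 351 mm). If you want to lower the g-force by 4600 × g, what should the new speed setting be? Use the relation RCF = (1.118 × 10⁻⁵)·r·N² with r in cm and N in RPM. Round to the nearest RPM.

r = 351 mm / 2 = 175.5 mm = 17.55 cm
Current RCF = 1.118 × 10⁻⁵ × 17.55 × (9406)² = 1.118 × 10⁻⁵ × 17.55 × 88,472,836 ≈ 17,359.2 × g
Target RCF = 17,359.2 − 4,600 = 12,759.2 × g
N² = 12,759.2 / (19.6209 × 10⁻⁵) = 65,028,617
N ≈ √65,028,617 ≈ 8,064.0

8064 RPM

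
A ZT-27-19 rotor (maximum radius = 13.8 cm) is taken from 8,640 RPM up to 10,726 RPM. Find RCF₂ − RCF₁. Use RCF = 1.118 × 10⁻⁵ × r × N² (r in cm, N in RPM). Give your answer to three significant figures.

6230 x g

RCF₁ = 1.118 × 10⁻⁵ × 13.8 × (8640)² = 1.118 × 10⁻⁵ × 13.8 × 74,649,600 ≈ 11,517.2 × g
RCF₂ = 1.118 × 10⁻⁵ × 13.8 × (10726)² = 1.118 × 10⁻⁵ × 13.8 × 115,047,076 ≈ 17,749.9 × g
Increase = 17,749.9 − 11,517.2 = 6,232.7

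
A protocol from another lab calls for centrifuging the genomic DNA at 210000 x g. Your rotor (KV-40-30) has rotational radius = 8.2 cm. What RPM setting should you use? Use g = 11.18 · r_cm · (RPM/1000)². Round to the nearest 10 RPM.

47860 RPM

210,000 = 11.18 × 8.2 × (N/1000)²
(N/1000)² = 210,000 / 91.676 = 2290.676
N = 1000 × √2290.676 ≈ 47,861.0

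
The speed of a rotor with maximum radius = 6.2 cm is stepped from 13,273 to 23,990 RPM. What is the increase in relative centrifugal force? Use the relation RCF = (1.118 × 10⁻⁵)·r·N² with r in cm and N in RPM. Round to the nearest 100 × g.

RCF₁ = 1.118 × 10⁻⁵ × 6.2 × (13273)² = 1.118 × 10⁻⁵ × 6.2 × 176,172,529 ≈ 12,211.6 × g
RCF₂ = 1.118 × 10⁻⁵ × 6.2 × (23990)² = 1.118 × 10⁻⁵ × 6.2 × 575,520,100 ≈ 39,892.8 × g
Increase = 39,892.8 − 12,211.6 = 27,681.2

≈ 27700 g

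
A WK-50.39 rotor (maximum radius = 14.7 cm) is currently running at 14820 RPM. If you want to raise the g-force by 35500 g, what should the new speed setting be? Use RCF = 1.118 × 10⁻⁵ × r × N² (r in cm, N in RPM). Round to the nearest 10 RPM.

Current RCF = 1.118 × 10⁻⁵ × 14.7 × (14820)² = 1.118 × 10⁻⁵ × 14.7 × 219,632,400 ≈ 36,095.7 × g
Target RCF = 36,095.7 + 35,500 = 71,595.7 × g
N² = 71,595.7 / (16.4346 × 10⁻⁵) = 435,640,052
N ≈ √435,640,052 ≈ 20,872.0

N₂ ≈ 20870 RPM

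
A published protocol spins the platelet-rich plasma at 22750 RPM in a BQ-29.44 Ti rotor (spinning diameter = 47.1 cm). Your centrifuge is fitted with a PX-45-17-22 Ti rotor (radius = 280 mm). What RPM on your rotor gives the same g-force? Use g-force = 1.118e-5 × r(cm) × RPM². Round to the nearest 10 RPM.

20860 RPM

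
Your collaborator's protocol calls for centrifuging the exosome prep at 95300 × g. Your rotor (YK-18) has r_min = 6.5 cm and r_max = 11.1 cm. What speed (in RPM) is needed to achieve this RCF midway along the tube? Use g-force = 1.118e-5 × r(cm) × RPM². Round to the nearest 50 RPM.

≈ 31100 RPM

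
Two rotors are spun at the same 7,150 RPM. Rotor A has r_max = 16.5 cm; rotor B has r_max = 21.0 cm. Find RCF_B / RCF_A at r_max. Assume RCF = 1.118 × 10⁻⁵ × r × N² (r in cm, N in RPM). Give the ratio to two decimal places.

1.27

At fixed N, RCF ∝ r, so RCF_B/RCF_A = r_B/r_A = 21.0 / 16.5 = 1.2727.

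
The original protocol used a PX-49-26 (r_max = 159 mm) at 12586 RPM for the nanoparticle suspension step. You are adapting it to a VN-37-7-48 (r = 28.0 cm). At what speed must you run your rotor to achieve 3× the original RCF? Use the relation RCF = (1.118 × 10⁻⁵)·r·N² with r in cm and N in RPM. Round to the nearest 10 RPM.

16430 RPM

Original rotor: r = 159 mm = 15.9 cm
RCF_original = 1.118 × 10⁻⁵ × 15.9 × (12586)² = 1.118 × 10⁻⁵ × 15.9 × 158,407,396 ≈ 28,158.8 × g
Target RCF = 3 × 28,158.8 ≈ 84,476.4 × g
84,476.4 = 1.118 × 10⁻⁵ × 28 × N²
N² = 84,476.4 / (31.304 × 10⁻⁵) = 269,858,165
N ≈ √269,858,165 ≈ 16,427.4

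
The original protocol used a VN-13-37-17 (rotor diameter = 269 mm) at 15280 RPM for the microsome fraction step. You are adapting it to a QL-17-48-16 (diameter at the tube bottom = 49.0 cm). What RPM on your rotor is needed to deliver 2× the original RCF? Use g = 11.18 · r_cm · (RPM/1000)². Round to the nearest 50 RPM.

Original rotor: r = 269 mm / 2 = 134.5 mm = 13.45 cm
RCF_original = 11.18 × 13.45 × (15.28)² = 11.18 × 13.45 × 233.4784 ≈ 35,108.4 × g
Target RCF = 2 × 35,108.4 ≈ 70,216.8 × g
Your rotor: r = 49.0 / 2 = 24.5 cm
70,216.8 = 11.18 × 24.5 × (N/1000)²
(N/1000)² = 70,216.8 / 273.91 = 256.3499
N = 1000 × √256.3499 ≈ 16,010.9

16000 RPM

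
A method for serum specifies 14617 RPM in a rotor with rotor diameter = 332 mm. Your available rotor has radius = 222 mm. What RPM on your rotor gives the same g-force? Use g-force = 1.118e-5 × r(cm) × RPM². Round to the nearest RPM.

≈ 12640 RPM

Original rotor: r = 332 mm / 2 = 166 mm = 16.6 cm
RCF_original = 1.118 × 10⁻⁵ × 16.6 × (14617)² = 1.118 × 10⁻⁵ × 16.6 × 213,656,689 ≈ 39,652.1 × g
Your rotor: r = 222 mm = 22.2 cm
39,652.1 = 1.118 × 10⁻⁵ × 22.2 × N²
N² = 39,652.1 / (24.8196 × 10⁻⁵) = 159,761,237
N ≈ √159,761,237 ≈ 12,639.7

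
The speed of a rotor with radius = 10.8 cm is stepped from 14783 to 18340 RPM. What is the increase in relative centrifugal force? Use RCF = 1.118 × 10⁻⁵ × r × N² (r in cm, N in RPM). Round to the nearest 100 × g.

≈ 14200 x g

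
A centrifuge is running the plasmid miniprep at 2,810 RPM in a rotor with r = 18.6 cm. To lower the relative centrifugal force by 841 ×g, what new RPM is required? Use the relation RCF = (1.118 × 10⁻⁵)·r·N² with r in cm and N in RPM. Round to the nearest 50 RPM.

1950 RPM

Current RCF = 1.118 × 10⁻⁵ × 18.6 × (2810)² = 1.118 × 10⁻⁵ × 18.6 × 7,896,100 ≈ 1,642 × g
Target RCF = 1,642 − 841 = 801 × g
N² = 801 / (20.7948 × 10⁻⁵) = 3,851,925
N ≈ √3,851,925 ≈ 1,962.6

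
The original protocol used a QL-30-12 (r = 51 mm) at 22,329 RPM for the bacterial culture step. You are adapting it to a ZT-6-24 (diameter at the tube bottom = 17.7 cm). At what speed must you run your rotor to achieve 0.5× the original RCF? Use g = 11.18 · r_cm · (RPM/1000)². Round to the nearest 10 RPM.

Original rotor: r = 51 mm = 5.1 cm
RCF_original = 11.18 × 5.1 × (22.329)² = 11.18 × 5.1 × 498.584241 ≈ 28,428.3 × g
Target RCF = 0.5 × 28,428.3 ≈ 14,214.1 × g
Your rotor: r = 17.7 / 2 = 8.85 cm
14,214.1 = 11.18 × 8.85 × (N/1000)²
(N/1000)² = 14,214.1 / 98.943 = 143.6595
N = 1000 × √143.6595 ≈ 11,985.8

11990 RPM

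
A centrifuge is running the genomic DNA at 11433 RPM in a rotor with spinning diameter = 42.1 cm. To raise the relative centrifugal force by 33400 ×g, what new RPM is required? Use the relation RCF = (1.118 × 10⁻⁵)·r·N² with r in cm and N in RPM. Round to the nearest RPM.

≈ 16512 RPM

r = 42.1 / 2 = 21.05 cm
Current RCF = 1.118 × 10⁻⁵ × 21.05 × (11433)² = 1.118 × 10⁻⁵ × 21.05 × 130,713,489 ≈ 30,762 × g
Target RCF = 30,762 + 33,400 = 64,162 × g
N² = 64,162 / (23.5339 × 10⁻⁵) = 272,636,495
N ≈ √272,636,495 ≈ 16,511.7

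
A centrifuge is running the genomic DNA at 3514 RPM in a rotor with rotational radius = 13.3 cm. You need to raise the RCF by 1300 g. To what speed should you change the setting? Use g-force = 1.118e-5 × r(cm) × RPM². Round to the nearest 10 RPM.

N₂ ≈ 4590 RPM

Current RCF = 1.118 × 10⁻⁵ × 13.3 × (3514)² = 1.118 × 10⁻⁵ × 13.3 × 12,348,196 ≈ 1,836.1 × g
Target RCF = 1,836.1 + 1,300 = 3,136.1 × g
N² = 3,136.1 / (14.8694 × 10⁻⁵) = 21,090,965
N ≈ √21,090,965 ≈ 4,592.5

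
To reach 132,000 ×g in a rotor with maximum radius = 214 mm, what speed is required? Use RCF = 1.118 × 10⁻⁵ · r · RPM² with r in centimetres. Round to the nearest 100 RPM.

23500 RPM

r = 214 mm = 21.4 cm
132,000 = 1.118 × 10⁻⁵ × 21.4 × N²
N² = 132,000 / (23.9252 × 10⁻⁵) = 551,719,526
N ≈ √551,719,526 ≈ 23,488.7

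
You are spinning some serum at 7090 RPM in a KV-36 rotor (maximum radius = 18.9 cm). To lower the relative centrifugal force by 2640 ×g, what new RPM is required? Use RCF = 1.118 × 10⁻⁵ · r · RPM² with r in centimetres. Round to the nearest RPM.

Current RCF = 1.118 × 10⁻⁵ × 18.9 × (7090)² = 1.118 × 10⁻⁵ × 18.9 × 50,268,100 ≈ 10,621.8 × g
Target RCF = 10,621.8 − 2,640 = 7,981.8 × g
N² = 7,981.8 / (21.1302 × 10⁻⁵) = 37,774,370
N ≈ √37,774,370 ≈ 6,146.1

N₂ ≈ 6146 RPM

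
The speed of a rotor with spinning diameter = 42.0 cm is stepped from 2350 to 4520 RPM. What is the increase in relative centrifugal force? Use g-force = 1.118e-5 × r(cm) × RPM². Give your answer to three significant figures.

r = 42.0 / 2 = 21 cm
RCF₁ = 1.118 × 10⁻⁵ × 21 × (2350)² = 1.118 × 10⁻⁵ × 21 × 5,522,500 ≈ 1,296.6 × g
RCF₂ = 1.118 × 10⁻⁵ × 21 × (4520)² = 1.118 × 10⁻⁵ × 21 × 20,430,400 ≈ 4,796.6 × g
Increase = 4,796.6 − 1,296.6 = 3,500

3500 ×g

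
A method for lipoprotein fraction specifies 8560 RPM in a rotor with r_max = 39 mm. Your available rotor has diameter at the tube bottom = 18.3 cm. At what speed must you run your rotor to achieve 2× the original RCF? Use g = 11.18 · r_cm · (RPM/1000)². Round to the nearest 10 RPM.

Original rotor: r = 39 mm = 3.9 cm
RCF_original = 11.18 × 3.9 × (8.56)² = 11.18 × 3.9 × 73.2736 ≈ 3,194.9 × g
Target RCF = 2 × 3,194.9 ≈ 6,389.8 × g
Your rotor: r = 18.3 / 2 = 9.15 cm
6,389.8 = 11.18 × 9.15 × (N/1000)²
(N/1000)² = 6,389.8 / 102.297 = 62.46322
N = 1000 × √62.46322 ≈ 7,903.4

≈ 7900 RPM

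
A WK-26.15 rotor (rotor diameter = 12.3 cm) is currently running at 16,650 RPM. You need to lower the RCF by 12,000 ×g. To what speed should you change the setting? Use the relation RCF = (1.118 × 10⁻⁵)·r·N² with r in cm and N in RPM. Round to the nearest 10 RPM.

r = 12.3 / 2 = 6.15 cm
Current RCF = 1.118 × 10⁻⁵ × 6.15 × (16650)² = 1.118 × 10⁻⁵ × 6.15 × 277,222,500 ≈ 19,061 × g
Target RCF = 19,061 − 12,000 = 7,061 × g
N² = 7,061 / (6.8757 × 10⁻⁵) = 102,694,998
N ≈ √102,694,998 ≈ 10,133.9

10130 RPM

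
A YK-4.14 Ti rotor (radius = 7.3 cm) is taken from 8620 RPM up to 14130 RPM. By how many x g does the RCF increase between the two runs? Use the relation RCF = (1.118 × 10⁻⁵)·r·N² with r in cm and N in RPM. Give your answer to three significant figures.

RCF₁ = 1.118 × 10⁻⁵ × 7.3 × (8620)² = 1.118 × 10⁻⁵ × 7.3 × 74,304,400 ≈ 6,064.3 × g
RCF₂ = 1.118 × 10⁻⁵ × 7.3 × (14130)² = 1.118 × 10⁻⁵ × 7.3 × 199,656,900 ≈ 16,294.8 × g
Increase = 16,294.8 − 6,064.3 = 10,230.5

≈ 10200 x g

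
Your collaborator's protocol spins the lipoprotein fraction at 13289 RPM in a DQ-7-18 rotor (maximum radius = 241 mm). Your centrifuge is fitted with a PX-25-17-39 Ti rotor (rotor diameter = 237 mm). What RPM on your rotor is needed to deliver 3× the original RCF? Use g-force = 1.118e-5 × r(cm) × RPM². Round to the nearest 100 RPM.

Original rotor: r = 241 mm = 24.1 cm
RCF_original = 1.118 × 10⁻⁵ × 24.1 × (13289)² = 1.118 × 10⁻⁵ × 24.1 × 176,597,521 ≈ 47,582.1 × g
Target RCF = 3 × 47,582.1 ≈ 142,746.3 × g
Your rotor: r = 237 mm / 2 = 118.5 mm = 11.85 cm
142,746.3 = 1.118 × 10⁻⁵ × 11.85 × N²
N² = 142,746.3 / (13.2483 × 10⁻⁵) = 1,077,468,807
N ≈ √1,077,468,807 ≈ 32,824.8

≈ 32800 RPM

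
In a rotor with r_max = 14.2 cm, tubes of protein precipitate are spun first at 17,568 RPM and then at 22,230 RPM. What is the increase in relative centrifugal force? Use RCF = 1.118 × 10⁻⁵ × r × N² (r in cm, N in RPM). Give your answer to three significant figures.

29500 x g

RCF₁ = 1.118 × 10⁻⁵ × 14.2 × (17568)² = 1.118 × 10⁻⁵ × 14.2 × 308,634,624 ≈ 48,997.6 × g
RCF₂ = 1.118 × 10⁻⁵ × 14.2 × (22230)² = 1.118 × 10⁻⁵ × 14.2 × 494,172,900 ≈ 78,452.9 × g
Increase = 78,452.9 − 48,997.6 = 29,455.3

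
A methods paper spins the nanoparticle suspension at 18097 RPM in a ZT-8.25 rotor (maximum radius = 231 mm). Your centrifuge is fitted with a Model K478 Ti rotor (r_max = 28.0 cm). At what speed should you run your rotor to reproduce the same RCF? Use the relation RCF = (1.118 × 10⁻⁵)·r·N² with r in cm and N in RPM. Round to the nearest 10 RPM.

Original rotor: r = 231 mm = 23.1 cm
RCF_original = 1.118 × 10⁻⁵ × 23.1 × (18097)² = 1.118 × 10⁻⁵ × 23.1 × 327,501,409 ≈ 84,579.9 × g
84,579.9 = 1.118 × 10⁻⁵ × 28 × N²
N² = 84,579.9 / (31.304 × 10⁻⁵) = 270,188,794
N ≈ √270,188,794 ≈ 16,437.4

≈ 16440 RPM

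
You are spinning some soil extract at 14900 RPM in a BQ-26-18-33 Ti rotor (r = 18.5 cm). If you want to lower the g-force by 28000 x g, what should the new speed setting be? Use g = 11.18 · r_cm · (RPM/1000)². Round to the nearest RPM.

Current RCF = 11.18 × 18.5 × (14.9)² = 11.18 × 18.5 × 222.01 ≈ 45,918.3 × g
Target RCF = 45,918.3 − 28,000 = 17,918.3 × g
(N/1000)² = 17,918.3 / 206.83 = 86.63298
N = 1000 × √86.63298 ≈ 9,307.7

N₂ ≈ 9308 RPM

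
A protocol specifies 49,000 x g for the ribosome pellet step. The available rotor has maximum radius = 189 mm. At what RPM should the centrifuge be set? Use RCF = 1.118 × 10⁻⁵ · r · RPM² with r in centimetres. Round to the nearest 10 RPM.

r = 189 mm = 18.9 cm
49,000 = 1.118 × 10⁻⁵ × 18.9 × N²
N² = 49,000 / (21.1302 × 10⁻⁵) = 231,895,581
N ≈ √231,895,581 ≈ 15,228.1

N ≈ 15230 RPM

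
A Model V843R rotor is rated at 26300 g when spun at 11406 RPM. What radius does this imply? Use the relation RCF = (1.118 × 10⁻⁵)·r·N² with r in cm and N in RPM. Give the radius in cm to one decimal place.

≈ 18.1 cm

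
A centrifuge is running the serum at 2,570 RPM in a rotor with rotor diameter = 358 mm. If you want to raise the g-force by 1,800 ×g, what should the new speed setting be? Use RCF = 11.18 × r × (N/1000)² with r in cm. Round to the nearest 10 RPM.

r = 358 mm / 2 = 179 mm = 17.9 cm
Current RCF = 11.18 × 17.9 × (2.57)² = 11.18 × 17.9 × 6.6049 ≈ 1,321.8 × g
Target RCF = 1,321.8 + 1,800 = 3,121.8 × g
(N/1000)² = 3,121.8 / 200.122 = 15.59948
N = 1000 × √15.59948 ≈ 3,949.6

N₂ ≈ 3950 RPM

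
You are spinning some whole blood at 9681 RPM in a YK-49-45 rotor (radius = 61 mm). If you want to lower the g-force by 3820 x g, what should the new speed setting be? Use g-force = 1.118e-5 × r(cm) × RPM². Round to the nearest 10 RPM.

N₂ ≈ 6140 RPM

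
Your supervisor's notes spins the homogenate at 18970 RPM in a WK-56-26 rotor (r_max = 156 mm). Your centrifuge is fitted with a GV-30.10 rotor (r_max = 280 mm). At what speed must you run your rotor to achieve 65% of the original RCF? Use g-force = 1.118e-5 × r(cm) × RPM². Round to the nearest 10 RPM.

Original rotor: r = 156 mm = 15.6 cm
RCF_original = 1.118 × 10⁻⁵ × 15.6 × (18970)² = 1.118 × 10⁻⁵ × 15.6 × 359,860,900 ≈ 62,762.6 × g
Target RCF = 0.65 × 62,762.6 ≈ 40,795.7 × g
Your rotor: r = 280 mm = 28.0 cm
40,795.7 = 1.118 × 10⁻⁵ × 28 × N²
N² = 40,795.7 / (31.304 × 10⁻⁵) = 130,321,045
N ≈ √130,321,045 ≈ 11,415.8

11420 RPM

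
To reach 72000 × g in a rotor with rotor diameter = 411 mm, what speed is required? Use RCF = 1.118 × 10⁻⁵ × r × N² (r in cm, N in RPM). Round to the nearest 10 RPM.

N ≈ 17700 RPM

r = 411 mm / 2 = 205.5 mm = 20.55 cm
RCF = 1.118 × 10⁻⁵ × r × N²
72,000 = 1.118 × 10⁻⁵ × 20.55 × N²
N² = 72,000 / (22.9749 × 10⁻⁵) = 313,385,477
N ≈ √313,385,477 ≈ 17,702.7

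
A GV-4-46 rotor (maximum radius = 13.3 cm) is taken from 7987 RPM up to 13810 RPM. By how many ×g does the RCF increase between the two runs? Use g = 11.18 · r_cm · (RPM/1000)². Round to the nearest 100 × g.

≈ 18900 ×g

RCF₁ = 11.18 × 13.3 × (7.987)² = 11.18 × 13.3 × 63.792169 ≈ 9,485.5 × g
RCF₂ = 11.18 × 13.3 × (13.81)² = 11.18 × 13.3 × 190.7161 ≈ 28,358.3 × g
Increase = 28,358.3 − 9,485.5 = 18,872.8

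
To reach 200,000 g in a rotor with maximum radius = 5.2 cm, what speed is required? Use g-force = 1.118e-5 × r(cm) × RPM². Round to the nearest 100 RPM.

RCF = 1.118 × 10⁻⁵ × r × N²
200,000 = 1.118 × 10⁻⁵ × 5.2 × N²
N² = 200,000 / (5.8136 × 10⁻⁵) = 3,440,209,165
N ≈ √3,440,209,165 ≈ 58,653.3

N ≈ 58700 RPM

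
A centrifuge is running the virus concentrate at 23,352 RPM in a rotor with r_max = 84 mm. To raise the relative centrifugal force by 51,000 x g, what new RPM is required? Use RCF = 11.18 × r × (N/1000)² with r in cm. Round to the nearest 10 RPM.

r = 84 mm = 8.4 cm
Current RCF = 11.18 × 8.4 × (23.352)² = 11.18 × 8.4 × 545.315904 ≈ 51,211.7 × g
Target RCF = 51,211.7 + 51,000 = 102,211.7 × g
(N/1000)² = 102,211.7 / 93.912 = 1088.377
N = 1000 × √1088.377 ≈ 32,990.6

≈ 32990 RPM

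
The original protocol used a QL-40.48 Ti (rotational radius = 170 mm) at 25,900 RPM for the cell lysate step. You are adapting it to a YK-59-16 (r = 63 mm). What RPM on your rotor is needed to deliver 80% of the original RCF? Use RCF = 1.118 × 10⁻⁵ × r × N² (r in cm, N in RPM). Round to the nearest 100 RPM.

38100 RPM

Original rotor: r = 170 mm = 17.0 cm
RCF = 1.118 × 10⁻⁵ × r × N²
RCF_original = 1.118 × 10⁻⁵ × 17 × (25900)² = 1.118 × 10⁻⁵ × 17 × 670,810,000 ≈ 127,494.1 × g
Target RCF = 0.8 × 127,494.1 ≈ 101,995.3 × g
Your rotor: r = 63 mm = 6.3 cm
101,995.3 = 1.118 × 10⁻⁵ × 6.3 × N²
N² = 101,995.3 / (7.0434 × 10⁻⁵) = 1,448,097,510
N ≈ √1,448,097,510 ≈ 38,053.9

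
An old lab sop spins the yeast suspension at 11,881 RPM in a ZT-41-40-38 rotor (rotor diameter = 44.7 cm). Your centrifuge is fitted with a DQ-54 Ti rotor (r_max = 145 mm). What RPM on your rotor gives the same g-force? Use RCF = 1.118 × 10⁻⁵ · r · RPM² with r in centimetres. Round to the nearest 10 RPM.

14750 RPM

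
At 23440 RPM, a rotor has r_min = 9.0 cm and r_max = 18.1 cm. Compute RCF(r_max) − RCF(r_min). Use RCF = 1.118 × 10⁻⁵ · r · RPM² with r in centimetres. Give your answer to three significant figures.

55900 × g

RCF_max = 1.118 × 10⁻⁵ × 18.1 × (23440)² = 1.118 × 10⁻⁵ × 18.1 × 549,433,600 ≈ 111,182.3 × g
RCF_min = 1.118 × 10⁻⁵ × 9 × (23440)² = 1.118 × 10⁻⁵ × 9 × 549,433,600 ≈ 55,284 × g
ΔRCF = 111,182.3 − 55,284 = 55,898.3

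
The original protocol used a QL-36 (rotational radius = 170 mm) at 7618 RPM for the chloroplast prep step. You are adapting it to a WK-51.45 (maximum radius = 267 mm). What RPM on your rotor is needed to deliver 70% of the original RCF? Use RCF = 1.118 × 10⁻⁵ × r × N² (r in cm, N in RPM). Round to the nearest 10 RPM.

Original rotor: r = 170 mm = 17.0 cm
RCF_original = 1.118 × 10⁻⁵ × 17 × (7618)² = 1.118 × 10⁻⁵ × 17 × 58,033,924 ≈ 11,029.9 × g
Target RCF = 0.7 × 11,029.9 ≈ 7,720.9 × g
Your rotor: r = 267 mm = 26.7 cm
7,720.9 = 1.118 × 10⁻⁵ × 26.7 × N²
N² = 7,720.9 / (29.8506 × 10⁻⁵) = 25,865,142
N ≈ √25,865,142 ≈ 5,085.8

5090 RPM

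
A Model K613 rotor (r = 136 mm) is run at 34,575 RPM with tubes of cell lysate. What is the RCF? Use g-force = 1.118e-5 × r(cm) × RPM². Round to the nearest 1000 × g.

182000 × g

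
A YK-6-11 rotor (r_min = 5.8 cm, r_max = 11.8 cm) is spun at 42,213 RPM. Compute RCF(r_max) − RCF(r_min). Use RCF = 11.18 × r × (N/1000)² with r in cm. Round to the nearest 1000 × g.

RCF_max = 11.18 × 11.8 × (42.213)² = 11.18 × 11.8 × 1,781.937369 ≈ 235,080.3 × g
RCF_min = 11.18 × 5.8 × (42.213)² = 11.18 × 5.8 × 1,781.937369 ≈ 115,547.9 × g
ΔRCF = 235,080.3 − 115,547.9 = 119,532.4

120000 x g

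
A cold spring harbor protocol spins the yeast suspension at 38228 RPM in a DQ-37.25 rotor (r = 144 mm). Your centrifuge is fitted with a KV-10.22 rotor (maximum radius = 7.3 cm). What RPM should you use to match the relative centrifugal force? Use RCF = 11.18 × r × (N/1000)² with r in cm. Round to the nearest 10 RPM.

Original rotor: r = 144 mm = 14.4 cm
RCF_original = 11.18 × 14.4 × (38.228)² = 11.18 × 14.4 × 1,461.379984 ≈ 235,270.5 × g
235,270.5 = 11.18 × 7.3 × (N/1000)²
(N/1000)² = 235,270.5 / 81.614 = 2882.722
N = 1000 × √2882.722 ≈ 53,691.0

53690 RPM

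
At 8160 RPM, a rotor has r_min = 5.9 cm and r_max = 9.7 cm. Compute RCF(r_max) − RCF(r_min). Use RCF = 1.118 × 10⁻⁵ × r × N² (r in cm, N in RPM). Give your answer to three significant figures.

≈ 2830 ×g

ΔRCF = 1.118 × 10⁻⁵ × (r_max − r_min) × N² = 1.118 × 10⁻⁵ × 3.8 × 66,585,600 ≈ 2,828.8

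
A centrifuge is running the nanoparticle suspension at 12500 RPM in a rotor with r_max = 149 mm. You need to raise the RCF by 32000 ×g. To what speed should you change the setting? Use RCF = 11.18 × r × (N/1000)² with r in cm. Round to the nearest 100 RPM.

r = 149 mm = 14.9 cm
Current RCF = 11.18 × 14.9 × (12.5)² = 11.18 × 14.9 × 156.25 ≈ 26,028.4 × g
Target RCF = 26,028.4 + 32,000 = 58,028.4 × g
(N/1000)² = 58,028.4 / 166.582 = 348.3474
N = 1000 × √348.3474 ≈ 18,664.1

N₂ ≈ 18700 RPM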